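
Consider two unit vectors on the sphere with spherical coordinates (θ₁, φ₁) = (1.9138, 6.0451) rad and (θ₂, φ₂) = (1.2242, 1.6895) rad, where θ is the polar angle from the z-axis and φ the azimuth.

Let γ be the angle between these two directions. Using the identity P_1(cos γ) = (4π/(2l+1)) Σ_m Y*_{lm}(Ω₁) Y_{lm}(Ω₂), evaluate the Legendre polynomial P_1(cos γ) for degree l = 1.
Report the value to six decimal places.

-0.423609

Term-by-term m-sum for l=1 (normalisation 4π/3 = 4.188790):
  m=-1: (0.31619 - 0.07674j) × (-0.03848 - 0.32266j) = -0.03693 - 0.09907j  (running Σ = -0.03693 - 0.09907j)
  m=0: (-0.16433 + 0.00000j) × (0.16598 + 0.00000j) = -0.02727 + 0.00000j  (running Σ = -0.06420 - 0.09907j)
  m=1: (-0.31619 - 0.07674j) × (0.03848 - 0.32266j) = -0.03693 + 0.09907j  (running Σ = -0.10113 + 0.00000j)
Σ over m = -0.10113 + 0.00000j; ×(4π/3) → -0.42361 + 0.00000j. Real part: -0.423609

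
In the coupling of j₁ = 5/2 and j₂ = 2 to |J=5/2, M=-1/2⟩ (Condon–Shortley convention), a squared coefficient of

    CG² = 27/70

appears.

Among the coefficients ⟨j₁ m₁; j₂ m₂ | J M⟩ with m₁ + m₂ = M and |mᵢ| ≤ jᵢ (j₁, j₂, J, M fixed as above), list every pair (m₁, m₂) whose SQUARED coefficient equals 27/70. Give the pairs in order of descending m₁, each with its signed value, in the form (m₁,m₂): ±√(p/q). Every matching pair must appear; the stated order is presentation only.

Admissible pairs with m₁+m₂ = M = -1/2: (-5/2,2), (-3/2,1), (-1/2,0), (1/2,-1), (3/2,-2)
  (m₁,m₂)=(3/2,-2): CG² = 27/70, CG = +√(27/70)   ← matches the target
  (m₁,m₂)=(1/2,-1): CG² = 0/1, CG = 0
  (m₁,m₂)=(-1/2,0): CG² = 8/35, CG = −√(8/35)
  (m₁,m₂)=(-3/2,1): CG² = 6/35, CG = +√(6/35)
  (m₁,m₂)=(-5/2,2): CG² = 3/14, CG = +√(3/14)
Pairs with CG² = 27/70: (3/2,-2): +√(27/70)

(3/2,-2): +√(27/70)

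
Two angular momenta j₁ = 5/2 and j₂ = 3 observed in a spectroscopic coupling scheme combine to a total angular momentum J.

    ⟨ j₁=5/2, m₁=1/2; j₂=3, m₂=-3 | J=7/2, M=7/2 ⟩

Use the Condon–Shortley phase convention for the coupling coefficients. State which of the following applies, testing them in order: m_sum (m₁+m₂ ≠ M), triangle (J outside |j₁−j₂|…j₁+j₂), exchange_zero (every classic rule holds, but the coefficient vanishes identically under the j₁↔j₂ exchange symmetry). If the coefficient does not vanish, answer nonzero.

m_sum

m-sum: m₁+m₂ = 1/2+(-3) = -5/2, M = 7/2  ✗ ⇒ coefficient is 0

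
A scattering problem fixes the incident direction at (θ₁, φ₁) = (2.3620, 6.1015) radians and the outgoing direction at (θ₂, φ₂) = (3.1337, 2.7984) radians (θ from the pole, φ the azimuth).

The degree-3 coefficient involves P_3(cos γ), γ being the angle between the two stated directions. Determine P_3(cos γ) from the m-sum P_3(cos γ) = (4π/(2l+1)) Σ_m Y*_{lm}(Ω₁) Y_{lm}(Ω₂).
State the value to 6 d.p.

Addition theorem: P_3(cos γ) = (4π/7) Σ_m Y*_{lm}(Ω₁) Y_{lm}(Ω₂), m = −3…3:
  m=-3: Y*=0.12395 - 0.07515j  Y=-0.00000 - 0.00000j  product -0.00000 - 0.00000j
  m=-2: Y*=-0.33574 + 0.12767j  Y=-0.00005 - 0.00004j  product 0.00002 + 0.00001j
  m=-1: Y*=0.34167 - 0.06277j  Y=-0.00961 - 0.00343j  product -0.00350 - 0.00057j
  m=+0: Y*=0.12500 + 0.00000j  Y=-0.74621 + 0.00000j  product -0.09327 + 0.00000j
  m=+1: Y*=-0.34167 - 0.06277j  Y=0.00961 - 0.00343j  product -0.00350 + 0.00057j
  m=+2: Y*=-0.33574 - 0.12767j  Y=-0.00005 + 0.00004j  product 0.00002 - 0.00001j
  m=+3: Y*=-0.12395 - 0.07515j  Y=0.00000 - 0.00000j  product -0.00000 + 0.00000j
Σ over m = -0.10023 + 0.00000j; ×(4π/7) → -0.17993 + 0.00000j. Real part: -0.179928

-0.179928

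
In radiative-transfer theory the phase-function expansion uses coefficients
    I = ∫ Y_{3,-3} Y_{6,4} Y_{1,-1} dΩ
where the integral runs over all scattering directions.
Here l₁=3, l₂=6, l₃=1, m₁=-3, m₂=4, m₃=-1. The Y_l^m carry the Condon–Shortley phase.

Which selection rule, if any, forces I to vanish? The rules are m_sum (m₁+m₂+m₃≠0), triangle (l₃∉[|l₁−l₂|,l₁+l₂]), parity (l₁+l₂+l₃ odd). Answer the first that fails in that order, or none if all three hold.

azimuthal sum: -3 + 4 − 1 = 0  ✓
l₃ must lie in [3,9]; have l₃=1  ✗
L = 3 + 6 + 1 = 10 (even)

triangle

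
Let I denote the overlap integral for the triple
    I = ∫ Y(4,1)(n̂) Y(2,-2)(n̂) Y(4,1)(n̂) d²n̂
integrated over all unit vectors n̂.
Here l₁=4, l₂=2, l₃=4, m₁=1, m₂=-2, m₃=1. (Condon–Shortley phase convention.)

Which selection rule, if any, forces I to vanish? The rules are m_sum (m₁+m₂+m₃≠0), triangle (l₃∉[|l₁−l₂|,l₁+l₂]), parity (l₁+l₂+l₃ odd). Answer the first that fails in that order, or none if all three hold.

azimuthal sum: 1 − 2 + 1 = 0  ✓
2 ≤ 4 ≤ 6 (triangle on l)  ✓
L = 4 + 2 + 4 = 10 (even)  ✓

none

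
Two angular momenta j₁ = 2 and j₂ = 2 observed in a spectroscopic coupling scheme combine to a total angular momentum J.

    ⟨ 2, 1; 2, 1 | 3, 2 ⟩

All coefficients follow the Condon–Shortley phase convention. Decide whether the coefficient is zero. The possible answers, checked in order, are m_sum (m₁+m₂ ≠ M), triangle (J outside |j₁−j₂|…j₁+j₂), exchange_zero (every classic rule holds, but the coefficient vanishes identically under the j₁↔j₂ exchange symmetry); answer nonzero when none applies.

m-sum: m₁+m₂ = 1+1 = 2, M = 2  ✓
triangle: |j₁−j₂| = 0 ≤ J = 3 ≤ j₁+j₂ = 4  ✓
exchange: j₁=j₂ and m₁=m₂, and (−1)^(j₁+j₂−J) = (−1)^1 = −1 forces ⟨j₁m₁;j₂m₂|JM⟩ = −⟨j₂m₂;j₁m₁|JM⟩ = −⟨j₁m₁;j₂m₂|JM⟩ ⇒ the coefficient vanishes identically
Racah sum check: Σ_k collapses to 0 ⇒ CG = 0

exchange_zero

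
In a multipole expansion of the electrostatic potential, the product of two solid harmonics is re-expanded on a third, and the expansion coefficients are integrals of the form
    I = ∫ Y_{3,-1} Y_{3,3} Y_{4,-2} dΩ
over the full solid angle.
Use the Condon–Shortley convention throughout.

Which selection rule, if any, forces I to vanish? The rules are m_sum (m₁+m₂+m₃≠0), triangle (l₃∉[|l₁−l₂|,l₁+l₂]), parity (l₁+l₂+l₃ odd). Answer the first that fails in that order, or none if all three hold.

none

m₁+m₂+m₃ = -1 + 3 − 2 = 0  ✓
triangle: |3−3|=0 ≤ l₃=4 ≤ 3+3=6  ✓
parity: l₁+l₂+l₃ = 10 is even  ✓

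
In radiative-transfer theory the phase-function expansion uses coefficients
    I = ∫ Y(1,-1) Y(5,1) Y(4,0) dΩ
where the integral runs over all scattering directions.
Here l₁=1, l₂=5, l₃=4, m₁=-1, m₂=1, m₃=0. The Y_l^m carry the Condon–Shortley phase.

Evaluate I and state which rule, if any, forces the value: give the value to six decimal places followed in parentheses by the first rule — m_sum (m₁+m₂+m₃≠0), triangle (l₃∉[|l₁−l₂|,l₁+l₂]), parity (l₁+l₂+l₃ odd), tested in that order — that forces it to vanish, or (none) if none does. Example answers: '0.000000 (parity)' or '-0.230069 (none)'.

-0.190188 (none)

Checks pass: Σm=0; 10 even; l₃=4∈[4,6].
(2·1+1)(2·5+1)(2·4+1) = 297
Δ: 2! 0! 8! / 11! → 1/495
sum: t=1:−1/576 = -1/576
3j²(1 5 4; 0 0 0) = Δ·Π!·Σ² = 5/99  (sign -1)
sum: t=2:+1/1152 = 1/1152
3j²(1 5 4; -1 1 0) = Δ·Π!·Σ² = 1/33  (sign +1)
combine: 4πI² = 297·5/99·1/33 = 5/11
take √, sign -1: I = -0.19018827
No selection rule forces the value: the integral is nonzero (none).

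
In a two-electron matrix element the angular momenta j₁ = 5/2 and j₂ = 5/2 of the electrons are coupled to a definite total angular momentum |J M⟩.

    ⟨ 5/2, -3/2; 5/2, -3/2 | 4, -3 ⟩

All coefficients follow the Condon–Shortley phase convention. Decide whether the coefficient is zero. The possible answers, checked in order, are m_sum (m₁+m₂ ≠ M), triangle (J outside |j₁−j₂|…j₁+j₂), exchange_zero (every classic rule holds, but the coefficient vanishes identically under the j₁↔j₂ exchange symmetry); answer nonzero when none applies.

m-sum: m₁+m₂ = -3/2+(-3/2) = -3, M = -3  ✓
triangle: |j₁−j₂| = 0 ≤ J = 4 ≤ j₁+j₂ = 5  ✓
exchange: j₁=j₂ and m₁=m₂, and (−1)^(j₁+j₂−J) = (−1)^1 = −1 forces ⟨j₁m₁;j₂m₂|JM⟩ = −⟨j₂m₂;j₁m₁|JM⟩ = −⟨j₁m₁;j₂m₂|JM⟩ ⇒ the coefficient vanishes identically
Racah sum check: Σ_k collapses to 0 ⇒ CG = 0

exchange_zero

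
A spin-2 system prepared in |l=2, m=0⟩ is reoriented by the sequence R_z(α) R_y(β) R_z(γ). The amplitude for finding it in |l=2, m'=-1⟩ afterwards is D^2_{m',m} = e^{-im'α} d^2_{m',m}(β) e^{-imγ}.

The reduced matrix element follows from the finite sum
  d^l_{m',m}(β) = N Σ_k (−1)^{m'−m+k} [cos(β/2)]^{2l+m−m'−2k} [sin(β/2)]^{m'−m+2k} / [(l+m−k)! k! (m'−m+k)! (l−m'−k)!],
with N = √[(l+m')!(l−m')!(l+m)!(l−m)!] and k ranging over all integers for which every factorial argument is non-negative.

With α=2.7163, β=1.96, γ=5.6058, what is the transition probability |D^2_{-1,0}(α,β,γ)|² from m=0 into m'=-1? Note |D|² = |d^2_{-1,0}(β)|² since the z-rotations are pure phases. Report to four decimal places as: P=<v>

D^2_{-1,0}(2.7163,1.9600,5.6058) = e^{-i·-1·2.7163}·d^2_{-1,0}(1.9600)·e^{-i·0·5.6058}. Compute d first:
With c≡cos(β/2)=0.557023 and s≡sin(β/2)=0.830497, N=[1·6·2·2]^{1/2}=4.898979
Admissible k: 1..2 (factorial args all ≥0)
  k=1: (−1)^0·4.8990/(2)·0.5570^3·0.8305^1 = +0.351587
  k=2: (−1)^1·4.8990/(2)·0.5570^1·0.8305^3 = -0.781562
d^2_{-1,0}(1.9600) = +0.351587 -0.781562 = -0.429975
|D^2_{-1,0}|² = |d^2_{-1,0}(β)|² = (-0.429975)² = 0.184879 (the z-rotation phases have unit modulus)

P=0.1849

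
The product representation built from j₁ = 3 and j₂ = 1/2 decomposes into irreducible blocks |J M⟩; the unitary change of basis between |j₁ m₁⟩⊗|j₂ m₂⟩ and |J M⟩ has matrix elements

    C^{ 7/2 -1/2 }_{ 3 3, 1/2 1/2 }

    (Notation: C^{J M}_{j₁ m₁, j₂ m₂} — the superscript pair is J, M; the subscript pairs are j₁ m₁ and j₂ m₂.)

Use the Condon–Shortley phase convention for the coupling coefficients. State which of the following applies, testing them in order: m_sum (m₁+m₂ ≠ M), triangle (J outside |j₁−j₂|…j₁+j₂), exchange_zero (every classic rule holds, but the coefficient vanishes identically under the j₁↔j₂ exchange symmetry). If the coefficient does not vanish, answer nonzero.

m-sum: m₁+m₂ = 3+1/2 = 7/2, M = -1/2  ✗ ⇒ coefficient is 0

m_sum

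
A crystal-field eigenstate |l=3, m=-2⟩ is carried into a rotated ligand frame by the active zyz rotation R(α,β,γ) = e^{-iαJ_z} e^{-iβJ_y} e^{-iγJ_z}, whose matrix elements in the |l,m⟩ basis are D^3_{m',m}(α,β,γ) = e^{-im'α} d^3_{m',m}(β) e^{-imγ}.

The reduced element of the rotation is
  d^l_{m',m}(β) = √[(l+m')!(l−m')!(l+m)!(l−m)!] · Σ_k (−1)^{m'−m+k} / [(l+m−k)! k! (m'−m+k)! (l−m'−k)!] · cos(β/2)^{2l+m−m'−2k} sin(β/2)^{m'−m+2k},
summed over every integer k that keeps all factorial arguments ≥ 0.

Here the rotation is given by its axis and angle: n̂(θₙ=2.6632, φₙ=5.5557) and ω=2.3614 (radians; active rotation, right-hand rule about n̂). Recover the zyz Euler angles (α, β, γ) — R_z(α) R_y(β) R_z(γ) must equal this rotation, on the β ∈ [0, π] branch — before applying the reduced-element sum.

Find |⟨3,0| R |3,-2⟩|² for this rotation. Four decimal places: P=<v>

Axis–angle → zyz. n̂ = (sinθₙcosφₙ, sinθₙsinφₙ, cosθₙ) = (+0.343814, -0.306132, -0.887736), ω = 2.3614.
R = I cosω + sinω [n̂]ₓ + (1−cosω) n̂n̂ᵀ gives
  R = [-0.508550, +0.444385, -0.737495; -0.804512, -0.550450, +0.223084; -0.306819, +0.706773, +0.637444]
β = atan2(√(R₁₃²+R₂₃²), R₃₃) = 0.879620; α = atan2(R₂₃, R₁₃) mod 2π = 2.847855; γ = atan2(R₃₂, −R₃₁) mod 2π = 1.161232
First d^3_{0,-2}(β=0.8796), then the phase factors e^{-i(0)α} and e^{-i(-2)γ}:
With c≡cos(β/2)=0.904833 and s≡sin(β/2)=0.425768, N=[6·6·1·120]^{1/2}=65.726707
k∈{0,1} keeps every argument non-negative
  k=0: (−1)^2·65.7267/(12)·0.9048^4·0.4258^2 = +0.665547
  k=1: (−1)^3·65.7267/(12)·0.9048^2·0.4258^4 = -0.147363
d^3_{0,-2}(0.8796) = +0.665547 -0.147363 = +0.518184
|D^3_{0,-2}|² = |d^3_{0,-2}(β)|² = (+0.518184)² = 0.268515 (the z-rotation phases have unit modulus)

P=0.2685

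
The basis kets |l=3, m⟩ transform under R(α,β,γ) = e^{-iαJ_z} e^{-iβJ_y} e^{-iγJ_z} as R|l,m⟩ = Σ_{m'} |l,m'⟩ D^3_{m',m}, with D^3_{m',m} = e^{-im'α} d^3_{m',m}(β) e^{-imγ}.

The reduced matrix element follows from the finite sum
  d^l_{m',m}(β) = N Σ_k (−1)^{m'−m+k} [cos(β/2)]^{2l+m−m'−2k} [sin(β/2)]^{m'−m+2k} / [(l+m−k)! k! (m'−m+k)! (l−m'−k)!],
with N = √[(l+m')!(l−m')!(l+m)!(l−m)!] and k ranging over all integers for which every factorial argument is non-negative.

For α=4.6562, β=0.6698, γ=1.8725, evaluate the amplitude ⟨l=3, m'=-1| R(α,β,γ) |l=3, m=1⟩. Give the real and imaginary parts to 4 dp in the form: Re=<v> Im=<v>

D^3_{-1,1}(4.6562,0.6698,1.8725) = e^{-i·-1·4.6562}·d^3_{-1,1}(0.6698)·e^{-i·1·1.8725}. Compute d first:
Half-angle: c=0.944443, s=0.328675. N=√(2·24·24·2)=48.000000
k: max(0,(1)−(-1))=2 … min(3+(1),3−(-1))=4
  k=2: (−1)^0·48.0000/(8)·0.9444^4·0.3287^2 = +0.515688
  k=3: (−1)^1·48.0000/(6)·0.9444^2·0.3287^4 = -0.083274
  k=4: (−1)^2·48.0000/(48)·0.9444^0·0.3287^6 = +0.001261
d^3_{-1,1}(0.6698) = +0.515688 -0.083274 +0.001261 = +0.433675
Attach z-rotation phases: D = e^{-i(-1)(4.6562)}·(+0.433675)·e^{-i(1)(1.8725)} = -0.406196+0.151917i

Re=-0.4062 Im=0.1519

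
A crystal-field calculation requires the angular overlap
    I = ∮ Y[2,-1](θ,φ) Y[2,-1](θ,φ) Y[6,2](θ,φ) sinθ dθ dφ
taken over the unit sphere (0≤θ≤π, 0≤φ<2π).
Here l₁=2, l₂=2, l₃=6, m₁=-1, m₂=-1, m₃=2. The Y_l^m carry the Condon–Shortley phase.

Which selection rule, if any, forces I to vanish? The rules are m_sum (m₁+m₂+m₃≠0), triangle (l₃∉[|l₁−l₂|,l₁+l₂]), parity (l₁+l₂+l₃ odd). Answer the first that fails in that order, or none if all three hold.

triangle

m₁+m₂+m₃ = -1 − 1 + 2 = 0  ✓
triangle: need |l₁−l₂| ≤ l₃ ≤ l₁+l₂ = [0,4]; l₃=6 is outside  ✗
parity: l₁+l₂+l₃ = 10 is even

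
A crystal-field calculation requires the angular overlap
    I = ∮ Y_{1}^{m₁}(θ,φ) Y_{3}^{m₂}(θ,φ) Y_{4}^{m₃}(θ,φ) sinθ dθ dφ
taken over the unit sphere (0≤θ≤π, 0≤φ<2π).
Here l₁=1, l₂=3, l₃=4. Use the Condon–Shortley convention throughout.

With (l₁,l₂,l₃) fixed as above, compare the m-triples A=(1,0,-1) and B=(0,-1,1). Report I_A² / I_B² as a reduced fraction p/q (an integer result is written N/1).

Same 1,3,4: normalisation and zero-m 3j drop out of the ratio.
A: Δ: 0! 2! 6! / 9! → 1/252; sum: t=0:+1/72 = 1/72; 3j²(1 3 4; 1 0 -1) = Δ·Π!·Σ² = 5/126  (sign -1)
B: Δ: 0! 2! 6! / 9! → 1/252; sum: t=0:+1/48 = 1/48; 3j²(1 3 4; 0 -1 1) = Δ·Π!·Σ² = 5/84  (sign -1)
I_A²/I_B² = (5/126)/(5/84) = 2/3

2/3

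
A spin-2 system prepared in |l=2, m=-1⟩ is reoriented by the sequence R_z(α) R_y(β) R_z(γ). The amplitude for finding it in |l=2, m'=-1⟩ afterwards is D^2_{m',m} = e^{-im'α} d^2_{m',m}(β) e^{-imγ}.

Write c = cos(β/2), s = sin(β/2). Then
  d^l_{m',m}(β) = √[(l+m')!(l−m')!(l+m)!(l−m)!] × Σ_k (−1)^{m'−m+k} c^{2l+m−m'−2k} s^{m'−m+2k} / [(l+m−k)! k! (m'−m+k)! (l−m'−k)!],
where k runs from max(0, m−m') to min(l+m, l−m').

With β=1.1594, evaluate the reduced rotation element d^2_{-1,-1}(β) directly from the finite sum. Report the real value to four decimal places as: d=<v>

d^2_{-1,-1}(β=1.1594) via the finite sum:
c=cos(1.159400/2)=0.836627, s=sin(1.159400/2)=0.547773; N=√[1·6·1·6]=6.000000
The bounds max(0,m−m')=0 and min(l+m,l−m')=1 give 2 terms
  k=0: (−1)^0·6.0000/(6)·0.8366^4·0.5478^0 = +0.489923
  k=1: (−1)^1·6.0000/(2)·0.8366^2·0.5478^2 = -0.630066
d^2_{-1,-1}(1.1594) = +0.489923 -0.630066 = -0.140144

d=-0.1401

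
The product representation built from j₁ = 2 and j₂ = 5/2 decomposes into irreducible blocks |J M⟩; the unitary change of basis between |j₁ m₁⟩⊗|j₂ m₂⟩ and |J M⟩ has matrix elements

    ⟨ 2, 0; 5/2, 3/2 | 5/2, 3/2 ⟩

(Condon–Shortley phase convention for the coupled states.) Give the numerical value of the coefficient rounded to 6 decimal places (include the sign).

-0.119523

triangle: 2!·2!·3!/8! = 24/40320
(j±m)!: 2!·2!·4!·1!·4!·1! = 2304
prefactor² = (2J+1)·Δ·N² = 288/35
  k=1: −1/(1!·1!·1!·3!·1!·0!) = -1/6
  k=2: +1/(2!·0!·0!·2!·2!·1!) = 1/8
Σ = -1/24  ⇒  CG² = 288/35·(-1/24)² = 1/70
CG = −√(1/70) = -0.119523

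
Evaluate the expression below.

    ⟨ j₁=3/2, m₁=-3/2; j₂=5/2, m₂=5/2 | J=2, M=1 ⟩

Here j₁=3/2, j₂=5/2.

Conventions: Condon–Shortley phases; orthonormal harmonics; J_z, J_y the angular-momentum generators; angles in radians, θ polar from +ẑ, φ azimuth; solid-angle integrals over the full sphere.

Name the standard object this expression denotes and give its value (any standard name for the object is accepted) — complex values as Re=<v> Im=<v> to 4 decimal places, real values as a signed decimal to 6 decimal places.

This is a Clebsch–Gordan (vector-coupling) coefficient.
√[5·2!1!3!/7! · 0!3!5!0!3!1!] = √(360/7)
  +(−1)^2/∏(2,0,1,3,0,0)! = 1/12  (running 1/12)
⟨..|..⟩ = √(360/7)·(1/12) = +0.597614

Clebsch–Gordan coefficient, +√(5/14) ≈ +0.597614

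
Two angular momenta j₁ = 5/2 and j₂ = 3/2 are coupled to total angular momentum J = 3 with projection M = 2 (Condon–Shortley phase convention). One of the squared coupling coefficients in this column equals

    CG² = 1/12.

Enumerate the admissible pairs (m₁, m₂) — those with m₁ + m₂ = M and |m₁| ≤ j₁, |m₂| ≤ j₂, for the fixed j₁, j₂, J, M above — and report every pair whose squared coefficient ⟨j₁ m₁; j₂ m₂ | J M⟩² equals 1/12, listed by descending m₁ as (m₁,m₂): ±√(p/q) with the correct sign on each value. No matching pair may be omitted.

(3/2,1/2): +√(1/12)

Admissible pairs with m₁+m₂ = M = 2: (1/2,3/2), (3/2,1/2), (5/2,-1/2)
  (m₁,m₂)=(5/2,-1/2): CG² = 5/12, CG = +√(5/12)
  (m₁,m₂)=(3/2,1/2): CG² = 1/12, CG = +√(1/12)   ← matches the target
  (m₁,m₂)=(1/2,3/2): CG² = 1/2, CG = −√(1/2)
Pairs with CG² = 1/12: (3/2,1/2): +√(1/12)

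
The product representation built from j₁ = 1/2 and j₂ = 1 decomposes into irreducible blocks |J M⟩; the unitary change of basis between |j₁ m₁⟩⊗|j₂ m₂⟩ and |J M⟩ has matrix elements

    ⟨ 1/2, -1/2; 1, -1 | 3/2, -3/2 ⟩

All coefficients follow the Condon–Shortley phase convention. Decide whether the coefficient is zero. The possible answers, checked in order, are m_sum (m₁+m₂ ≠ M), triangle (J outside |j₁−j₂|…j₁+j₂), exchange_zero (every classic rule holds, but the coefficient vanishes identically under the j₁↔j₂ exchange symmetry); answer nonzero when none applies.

m-sum: m₁+m₂ = -1/2+(-1) = -3/2, M = -3/2  ✓
triangle: |j₁−j₂| = 1/2 ≤ J = 3/2 ≤ j₁+j₂ = 3/2  ✓
exchange: j₁≠j₂ or m₁≠m₂ — the exchange symmetry imposes no constraint here
value check: CG = +1 = +1.000000 ≠ 0

nonzero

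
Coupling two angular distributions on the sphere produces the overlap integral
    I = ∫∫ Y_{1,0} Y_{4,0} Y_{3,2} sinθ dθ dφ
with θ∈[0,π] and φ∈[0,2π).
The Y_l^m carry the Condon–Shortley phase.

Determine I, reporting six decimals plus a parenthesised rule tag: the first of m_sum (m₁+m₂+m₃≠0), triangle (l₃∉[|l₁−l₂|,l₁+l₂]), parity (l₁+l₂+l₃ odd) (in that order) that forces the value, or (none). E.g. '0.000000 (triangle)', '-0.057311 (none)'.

0.000000 (m_sum)

0 + 0 + 2 = 2 ≠ 0: azimuthal integral kills it; I = 0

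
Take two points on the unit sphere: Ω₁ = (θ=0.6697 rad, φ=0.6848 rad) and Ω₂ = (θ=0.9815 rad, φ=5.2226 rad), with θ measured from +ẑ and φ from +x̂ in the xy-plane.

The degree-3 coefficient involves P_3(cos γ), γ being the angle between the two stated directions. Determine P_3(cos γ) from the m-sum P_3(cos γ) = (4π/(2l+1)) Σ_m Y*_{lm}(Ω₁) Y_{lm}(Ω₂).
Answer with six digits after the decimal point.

-0.415502

Term-by-term m-sum for l=3 (normalisation 4π/7 = 1.795196):
  m=-3: Y*=(-0.046403, 0.088353)  Y=(-0.239520, -0.009625)  product (0.011965, -0.020716)
  m=-2: Y*=(0.061700, 0.302517)  Y=(-0.205305, 0.334581)  product (-0.113884, -0.041465)
  m=-1: Y*=(0.322166, 0.263091)  Y=(0.071434, 0.127644)  product (-0.010568, 0.059916)
  m=+0: Y*=(0.021458, -0.000000)  Y=(-0.301888, 0.000000)  product (-0.006478, 0.000000)
  m=+1: Y*=(-0.322166, 0.263091)  Y=(-0.071434, 0.127644)  product (-0.010568, -0.059916)
  m=+2: Y*=(0.061700, -0.302517)  Y=(-0.205305, -0.334581)  product (-0.113884, 0.041465)
  m=+3: Y*=(0.046403, 0.088353)  Y=(0.239520, -0.009625)  product (0.011965, 0.020716)
Σ over m = (-0.231452, -0.000000); ×(4π/7) → (-0.415502, -0.000000). Real part: -0.415502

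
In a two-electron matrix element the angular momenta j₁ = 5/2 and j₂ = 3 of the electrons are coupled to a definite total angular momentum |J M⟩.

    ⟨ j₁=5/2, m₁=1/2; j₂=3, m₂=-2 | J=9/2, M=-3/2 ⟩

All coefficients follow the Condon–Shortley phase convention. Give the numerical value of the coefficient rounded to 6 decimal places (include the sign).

+√(169/462) = +0.604815

√[10·1!4!5!/11! · 3!2!1!5!3!6!] = √(345600/77)
  +(−1)^0/∏(0,1,2,1,2,4)! = 1/96  (running 1/96)
  +(−1)^1/∏(1,0,1,0,3,5)! = -1/720  (running 13/1440)
⟨..|..⟩ = √(345600/77)·(13/1440) = +0.604815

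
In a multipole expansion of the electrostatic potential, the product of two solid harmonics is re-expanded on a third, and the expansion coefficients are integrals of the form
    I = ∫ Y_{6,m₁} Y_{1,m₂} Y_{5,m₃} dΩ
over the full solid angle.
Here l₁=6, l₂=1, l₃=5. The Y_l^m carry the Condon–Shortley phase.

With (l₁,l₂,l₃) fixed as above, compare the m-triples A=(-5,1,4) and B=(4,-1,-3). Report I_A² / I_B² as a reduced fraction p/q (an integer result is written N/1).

11/9

Shared (l₁,l₂,l₃)=(6,1,5): N and (l;000)² cancel in I_A²/I_B².
A: Δ = 2!·10!·0!/13! = 1/858; Racah Σ t=2..2: t=2:+1/725760 = 1/725760; ⇒ 3j(6 1 5; -5 1 4)² = 5/78, sgn -1
B: Δ = 2!·10!·0!/13! = 1/858; Racah Σ t=0..0: t=0:+1/161280 = 1/161280; ⇒ 3j(6 1 5; 4 -1 -3)² = 15/286, sgn +1
I_A²/I_B² = (5/78)/(15/286) = 11/9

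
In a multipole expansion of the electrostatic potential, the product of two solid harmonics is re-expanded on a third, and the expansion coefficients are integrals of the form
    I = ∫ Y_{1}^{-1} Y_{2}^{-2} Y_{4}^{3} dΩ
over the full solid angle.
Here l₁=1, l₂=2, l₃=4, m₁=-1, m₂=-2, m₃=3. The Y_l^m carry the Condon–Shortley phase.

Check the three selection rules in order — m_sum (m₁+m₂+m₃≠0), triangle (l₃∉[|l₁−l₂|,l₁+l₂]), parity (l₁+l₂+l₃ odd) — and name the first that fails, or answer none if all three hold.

triangle

m₁+m₂+m₃ = -1 − 2 + 3 = 0  ✓
triangle: need |l₁−l₂| ≤ l₃ ≤ l₁+l₂ = [1,3]; l₃=4 is outside  ✗
parity: l₁+l₂+l₃ = 7 is odd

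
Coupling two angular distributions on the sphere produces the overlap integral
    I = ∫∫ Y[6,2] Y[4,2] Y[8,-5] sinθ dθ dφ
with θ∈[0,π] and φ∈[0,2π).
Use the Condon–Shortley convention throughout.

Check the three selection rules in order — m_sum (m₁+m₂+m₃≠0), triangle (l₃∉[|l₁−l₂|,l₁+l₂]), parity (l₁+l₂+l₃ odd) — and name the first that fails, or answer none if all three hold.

Σmᵢ = -1  ✗
l₃∈[|l₁−l₂|,l₁+l₂]=[2,10], have l₃=8
Σlᵢ = 18 ⇒ even

m_sum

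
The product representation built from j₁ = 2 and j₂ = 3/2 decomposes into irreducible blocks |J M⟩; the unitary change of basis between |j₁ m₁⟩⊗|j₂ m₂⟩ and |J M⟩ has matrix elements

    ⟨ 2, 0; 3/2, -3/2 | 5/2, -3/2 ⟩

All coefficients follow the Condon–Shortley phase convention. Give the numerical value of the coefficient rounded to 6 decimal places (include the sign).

triangle: 1!·3!·2!/7! = 12/5040
(j±m)!: 2!·2!·0!·3!·1!·4! = 576
prefactor² = (2J+1)·Δ·N² = 288/35
  k=0: +1/(0!·1!·2!·0!·1!·2!) = 1/4
Σ = 1/4  ⇒  CG² = 288/35·(1/4)² = 18/35
CG = +√(18/35) = +0.717137

+0.717137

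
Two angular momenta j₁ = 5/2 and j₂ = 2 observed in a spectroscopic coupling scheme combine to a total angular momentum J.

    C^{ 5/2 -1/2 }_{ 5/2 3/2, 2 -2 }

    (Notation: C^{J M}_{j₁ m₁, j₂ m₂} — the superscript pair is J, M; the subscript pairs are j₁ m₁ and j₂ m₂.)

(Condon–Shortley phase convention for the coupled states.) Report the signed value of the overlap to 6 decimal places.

j₁+j₂−J=2  J+j₁−j₂=3  J−j₁+j₂=2  j₁+j₂+J+1=8
(j₁±m₁, j₂±m₂, J±M) = (4,1,0,4,2,3)
P² = 864/35
sum k=0..0:
  [0] +1/8 = 1/8
S = 1/8
C² = P²·S² = 27/70 ; C = +0.621059

+0.621059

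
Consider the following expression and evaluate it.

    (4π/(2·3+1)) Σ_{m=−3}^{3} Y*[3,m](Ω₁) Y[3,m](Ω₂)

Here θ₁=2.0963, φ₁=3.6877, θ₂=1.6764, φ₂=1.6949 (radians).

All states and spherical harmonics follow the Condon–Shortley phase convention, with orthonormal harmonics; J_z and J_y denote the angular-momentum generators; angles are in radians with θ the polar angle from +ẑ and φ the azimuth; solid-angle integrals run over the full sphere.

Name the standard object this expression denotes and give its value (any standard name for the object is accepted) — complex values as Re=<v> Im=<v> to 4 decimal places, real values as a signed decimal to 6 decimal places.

This sum is the spherical-harmonic addition theorem: it equals the Legendre polynomial P_l(cos γ) of the angle γ between the two directions.
Addition theorem: P_3(cos γ) = (4π/7) Σ_m Y*_{lm}(Ω₁) Y_{lm}(Ω₂), m = −3…3:
  [-3]  conj(Y_{3,-3})(Ω₁) = +0.018225-0.269485i ; Y_{3,-3}(Ω₂) = +0.149251+0.382180i ; Δ = +0.105712-0.033256i
  [-2]  conj(Y_{3,-2})(Ω₁) = -0.176684-0.340557i ; Y_{3,-2}(Ω₂) = +0.103263-0.026170i ; Δ = -0.027158-0.030543i
  [-1]  conj(Y_{3,-1})(Ω₁) = -0.061700-0.037499i ; Y_{3,-1}(Ω₂) = +0.037572+0.301192i ; Δ = +0.008976-0.019993i
  [+0]  conj(Y_{3,0})(Ω₁) = +0.326060-0.000000i ; Y_{3,0}(Ω₂) = +0.115822+0.000000i ; Δ = +0.037765+0.000000i
  [+1]  conj(Y_{3,1})(Ω₁) = +0.061700-0.037499i ; Y_{3,1}(Ω₂) = -0.037572+0.301192i ; Δ = +0.008976+0.019993i
  [+2]  conj(Y_{3,2})(Ω₁) = -0.176684+0.340557i ; Y_{3,2}(Ω₂) = +0.103263+0.026170i ; Δ = -0.027158+0.030543i
  [+3]  conj(Y_{3,3})(Ω₁) = -0.018225-0.269485i ; Y_{3,3}(Ω₂) = -0.149251+0.382180i ; Δ = +0.105712+0.033256i
Accumulated sum +0.212826-0.000000i; after 4π/(2l+1) scaling, +0.382064-0.000000i ⇒ P_3 = 0.382064

Legendre polynomial (addition theorem), +0.382064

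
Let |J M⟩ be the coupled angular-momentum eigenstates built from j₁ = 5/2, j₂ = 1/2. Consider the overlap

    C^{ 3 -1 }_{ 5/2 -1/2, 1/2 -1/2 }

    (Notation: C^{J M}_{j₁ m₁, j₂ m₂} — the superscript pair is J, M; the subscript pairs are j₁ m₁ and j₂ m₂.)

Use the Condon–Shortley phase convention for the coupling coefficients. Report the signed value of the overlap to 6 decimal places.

j₁+j₂−J=0  J+j₁−j₂=5  J−j₁+j₂=1  j₁+j₂+J+1=7
(j₁±m₁, j₂±m₂, J±M) = (2,3,0,1,2,4)
P² = 96
sum k=0..0:
  [0] +1/12 = 1/12
S = 1/12
C² = P²·S² = 2/3 ; C = +0.816497

+0.816497  (= +√(2/3))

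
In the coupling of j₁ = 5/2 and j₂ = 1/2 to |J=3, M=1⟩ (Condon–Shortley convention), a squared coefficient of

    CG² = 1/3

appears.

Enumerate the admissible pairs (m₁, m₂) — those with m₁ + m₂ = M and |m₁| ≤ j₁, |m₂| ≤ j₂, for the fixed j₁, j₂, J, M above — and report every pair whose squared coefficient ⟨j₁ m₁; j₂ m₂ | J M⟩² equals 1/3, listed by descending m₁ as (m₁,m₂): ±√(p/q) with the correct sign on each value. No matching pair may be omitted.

Admissible pairs with m₁+m₂ = M = 1: (1/2,1/2), (3/2,-1/2)
  (m₁,m₂)=(3/2,-1/2): CG² = 1/3, CG = +√(1/3)   ← matches the target
  (m₁,m₂)=(1/2,1/2): CG² = 2/3, CG = +√(2/3)
Pairs with CG² = 1/3: (3/2,-1/2): +√(1/3)

(3/2,-1/2): +√(1/3)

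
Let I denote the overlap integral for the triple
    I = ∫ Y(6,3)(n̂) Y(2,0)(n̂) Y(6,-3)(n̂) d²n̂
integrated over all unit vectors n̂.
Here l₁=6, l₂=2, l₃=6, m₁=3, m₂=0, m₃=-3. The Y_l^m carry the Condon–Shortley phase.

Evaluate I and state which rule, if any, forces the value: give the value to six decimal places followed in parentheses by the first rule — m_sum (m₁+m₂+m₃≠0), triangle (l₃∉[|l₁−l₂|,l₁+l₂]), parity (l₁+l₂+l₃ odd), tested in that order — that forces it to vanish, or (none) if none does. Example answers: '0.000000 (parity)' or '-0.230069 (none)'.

-0.057344 (none)

Checks pass: Σm=0; 14 even; l₃=6∈[4,8].
(2·6+1)(2·2+1)(2·6+1) = 845
Δ: 2! 10! 2! / 15! → 1/90090
sum: t=0:+1/69120 t=1:−1/14400 t=2:+1/69120 = -7/172800
3j²(6 2 6; 0 0 0) = Δ·Π!·Σ² = 14/715  (sign -1)
sum: t=0:+1/120960 t=1:−1/80640 t=2:+1/1451520 = -1/290304
3j²(6 2 6; 3 0 -3) = Δ·Π!·Σ² = 5/2002  (sign +1)
combine: 4πI² = 845·14/715·5/2002 = 5/121
take √, sign -1: I = -0.05734392
No selection rule forces the value: the integral is nonzero (none).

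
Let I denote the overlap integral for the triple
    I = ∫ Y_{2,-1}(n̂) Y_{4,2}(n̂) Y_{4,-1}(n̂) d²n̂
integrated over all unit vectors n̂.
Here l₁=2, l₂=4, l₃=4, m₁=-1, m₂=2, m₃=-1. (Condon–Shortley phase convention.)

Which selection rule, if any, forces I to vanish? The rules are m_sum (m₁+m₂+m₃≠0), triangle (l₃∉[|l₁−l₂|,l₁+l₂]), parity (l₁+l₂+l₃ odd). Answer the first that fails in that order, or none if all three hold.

azimuthal sum: -1 + 2 − 1 = 0  ✓
2 ≤ 4 ≤ 6 (triangle on l)  ✓
L = 2 + 4 + 4 = 10 (even)  ✓

none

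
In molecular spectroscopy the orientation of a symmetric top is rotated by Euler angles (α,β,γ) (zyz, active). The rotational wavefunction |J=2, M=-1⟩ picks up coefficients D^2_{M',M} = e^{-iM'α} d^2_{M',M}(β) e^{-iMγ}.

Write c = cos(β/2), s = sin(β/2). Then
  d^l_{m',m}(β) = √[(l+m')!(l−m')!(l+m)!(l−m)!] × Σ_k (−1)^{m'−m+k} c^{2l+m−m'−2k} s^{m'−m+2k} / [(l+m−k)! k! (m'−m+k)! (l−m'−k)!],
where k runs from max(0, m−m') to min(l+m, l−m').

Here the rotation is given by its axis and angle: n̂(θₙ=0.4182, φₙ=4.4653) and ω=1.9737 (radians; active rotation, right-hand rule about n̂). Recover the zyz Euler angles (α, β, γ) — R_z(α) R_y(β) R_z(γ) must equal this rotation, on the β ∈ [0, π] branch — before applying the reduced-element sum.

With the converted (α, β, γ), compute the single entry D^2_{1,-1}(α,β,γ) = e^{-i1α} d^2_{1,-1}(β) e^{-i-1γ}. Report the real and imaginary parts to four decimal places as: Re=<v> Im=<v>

Axis–angle → zyz. n̂ = (sinθₙcosφₙ, sinθₙsinφₙ, cosθₙ) = (-0.099329, -0.393782, +0.913821), ω = 1.9737.
R = I cosω + sinω [n̂]ₓ + (1−cosω) n̂n̂ᵀ gives
  R = [-0.378356, -0.786198, -0.488609; +0.895099, -0.176228, -0.409564; +0.235892, -0.592314, +0.770402]
β = atan2(√(R₁₃²+R₂₃²), R₃₃) = 0.691325; α = atan2(R₂₃, R₁₃) mod 2π = 3.839210; γ = atan2(R₃₂, −R₃₁) mod 2π = 4.333388
D^2_{1,-1}(3.8392,0.6913,4.3334) = e^{-i·1·3.8392}·d^2_{1,-1}(0.6913)·e^{-i·-1·4.3334}. Compute d first:
c=cos(0.691325/2)=0.940851, s=sin(0.691325/2)=0.338820; N=√[6·1·1·6]=6.000000
k∈{0,1} keeps every argument non-negative
  k=0: (−1)^2·6.0000/(2)·0.9409^2·0.3388^2 = +0.304861
  k=1: (−1)^3·6.0000/(6)·0.9409^0·0.3388^4 = -0.013179
d^2_{1,-1}(0.6913) = +0.304861 -0.013179 = +0.291682
Phases: e^{-i·(1)·3.8392}=-0.766375+0.642394i, e^{-i·(-1)·4.3334}=-0.369992-0.929035i ⇒ D=+0.256785+0.138347i

Re=0.2568 Im=0.1383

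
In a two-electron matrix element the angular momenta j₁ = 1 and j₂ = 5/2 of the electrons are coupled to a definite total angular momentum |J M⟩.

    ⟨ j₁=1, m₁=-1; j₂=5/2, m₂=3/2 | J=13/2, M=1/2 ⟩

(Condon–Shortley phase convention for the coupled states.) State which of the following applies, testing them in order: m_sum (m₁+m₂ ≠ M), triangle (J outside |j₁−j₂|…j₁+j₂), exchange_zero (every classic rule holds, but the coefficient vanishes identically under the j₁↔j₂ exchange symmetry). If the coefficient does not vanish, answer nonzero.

m-sum: m₁+m₂ = -1+3/2 = 1/2, M = 1/2  ✓
triangle: need |j₁−j₂| ≤ J ≤ j₁+j₂, i.e. J ∈ [3/2, 7/2]; J = 13/2 is outside ✗ ⇒ coefficient is 0

triangle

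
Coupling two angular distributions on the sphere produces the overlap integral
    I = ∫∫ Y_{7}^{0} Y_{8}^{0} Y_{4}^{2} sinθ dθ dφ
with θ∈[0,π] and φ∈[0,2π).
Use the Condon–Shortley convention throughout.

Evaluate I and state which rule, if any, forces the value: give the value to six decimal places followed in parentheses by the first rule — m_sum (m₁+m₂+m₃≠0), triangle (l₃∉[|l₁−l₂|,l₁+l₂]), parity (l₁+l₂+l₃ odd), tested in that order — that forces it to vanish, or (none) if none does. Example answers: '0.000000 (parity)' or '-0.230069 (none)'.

0.000000 (m_sum)

0 + 0 + 2 = 2 ≠ 0: azimuthal integral kills it; I = 0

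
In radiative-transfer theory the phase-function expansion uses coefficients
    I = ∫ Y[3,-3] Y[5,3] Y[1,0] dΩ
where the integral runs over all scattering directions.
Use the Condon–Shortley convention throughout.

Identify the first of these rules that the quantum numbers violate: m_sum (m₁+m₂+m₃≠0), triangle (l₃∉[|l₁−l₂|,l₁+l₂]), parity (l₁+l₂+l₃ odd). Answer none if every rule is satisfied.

triangle

Σmᵢ = 0  ✓
l₃∈[|l₁−l₂|,l₁+l₂]=[2,8] required, l₃=1 fails  ✗
Σlᵢ = 9 ⇒ odd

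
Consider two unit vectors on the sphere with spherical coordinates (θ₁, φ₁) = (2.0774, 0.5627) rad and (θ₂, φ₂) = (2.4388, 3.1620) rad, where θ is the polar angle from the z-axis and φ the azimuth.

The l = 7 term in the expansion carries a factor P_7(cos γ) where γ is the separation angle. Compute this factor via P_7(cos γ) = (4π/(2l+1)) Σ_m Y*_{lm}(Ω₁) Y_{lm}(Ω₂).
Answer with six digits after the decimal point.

Term-by-term m-sum for l=7 (normalisation 4π/15 = 0.837758):
  term(m=-7) = 0.00365 + 0.00280j   from Y*(Ω₁)=-0.13653 - 0.13982j, Y(Ω₂)=-0.02333 + 0.00335j
  term(m=-6) = -0.04197 - 0.00473j   from Y*(Ω₁)=0.39463 + 0.09432j, Y(Ω₂)=-0.10331 + 0.01271j
  term(m=-5) = 0.09551 - 0.04382j   from Y*(Ω₁)=-0.36585 + 0.12454j, Y(Ω₂)=-0.27049 + 0.02770j
  term(m=-4) = -0.00317 + 0.00465j   from Y*(Ω₁)=0.00793 - 0.00980j, Y(Ω₂)=-0.44505 + 0.03641j
  term(m=-3) = -0.00745 + 0.13277j   from Y*(Ω₁)=0.03992 - 0.33879j, Y(Ω₂)=-0.38908 + 0.02385j
  term(m=-2) = 0.00229 + 0.00433j   from Y*(Ω₁)=0.07430 + 0.15563j, Y(Ω₂)=0.02838 - 0.00116j
  term(m=-1) = 0.09305 + 0.05606j   from Y*(Ω₁)=0.23359 + 0.14733j, Y(Ω₂)=0.39327 - 0.00803j
  term(m=+0) = -0.02023 + 0.00000j   from Y*(Ω₁)=-0.21030 + 0.00000j, Y(Ω₂)=0.09622 + 0.00000j
  term(m=+1) = 0.09305 - 0.05606j   from Y*(Ω₁)=-0.23359 + 0.14733j, Y(Ω₂)=-0.39327 - 0.00803j
  term(m=+2) = 0.00229 - 0.00433j   from Y*(Ω₁)=0.07430 - 0.15563j, Y(Ω₂)=0.02838 + 0.00116j
  term(m=+3) = -0.00745 - 0.13277j   from Y*(Ω₁)=-0.03992 - 0.33879j, Y(Ω₂)=0.38908 + 0.02385j
  term(m=+4) = -0.00317 - 0.00465j   from Y*(Ω₁)=0.00793 + 0.00980j, Y(Ω₂)=-0.44505 - 0.03641j
  term(m=+5) = 0.09551 + 0.04382j   from Y*(Ω₁)=0.36585 + 0.12454j, Y(Ω₂)=0.27049 + 0.02770j
  term(m=+6) = -0.04197 + 0.00473j   from Y*(Ω₁)=0.39463 - 0.09432j, Y(Ω₂)=-0.10331 - 0.01271j
  term(m=+7) = 0.00365 - 0.00280j   from Y*(Ω₁)=0.13653 - 0.13982j, Y(Ω₂)=0.02333 + 0.00335j
Accumulated sum 0.26357 + 0.00000j; after 4π/(2l+1) scaling, 0.22081 + 0.00000j ⇒ P_7 = 0.220811

0.220811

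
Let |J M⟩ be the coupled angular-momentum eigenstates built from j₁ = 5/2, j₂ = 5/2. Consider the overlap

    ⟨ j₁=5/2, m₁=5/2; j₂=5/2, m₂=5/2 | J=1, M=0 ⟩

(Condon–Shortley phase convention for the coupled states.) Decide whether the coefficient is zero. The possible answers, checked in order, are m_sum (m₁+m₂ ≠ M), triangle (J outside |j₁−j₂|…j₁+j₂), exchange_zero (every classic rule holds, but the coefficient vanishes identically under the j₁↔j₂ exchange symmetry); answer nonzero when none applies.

m_sum

m-sum: m₁+m₂ = 5/2+5/2 = 5, M = 0  ✗ ⇒ coefficient is 0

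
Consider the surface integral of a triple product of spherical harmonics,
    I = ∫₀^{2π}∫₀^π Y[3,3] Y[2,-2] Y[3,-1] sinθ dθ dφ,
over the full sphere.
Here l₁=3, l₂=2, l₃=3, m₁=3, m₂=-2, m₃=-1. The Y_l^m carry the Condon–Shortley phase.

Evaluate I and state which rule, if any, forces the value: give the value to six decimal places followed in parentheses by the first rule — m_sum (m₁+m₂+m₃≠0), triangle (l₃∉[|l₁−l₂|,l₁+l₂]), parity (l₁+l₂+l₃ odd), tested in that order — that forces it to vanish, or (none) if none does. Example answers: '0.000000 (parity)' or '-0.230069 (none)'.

Rules hold: Σm=0, L=8 even, 1≤3≤5.
N = 7·5·7 = 245
Δ = 2!·4!·2!/9! = 1/3780
Racah Σ t=0..2: t=0:+1/24 t=1:−1/4 t=2:+1/24 = -1/6
⇒ 3j(3 2 3; 0 0 0)² = 4/105, sgn +1
Racah Σ t=0..0: t=0:+1/96 = 1/96
⇒ 3j(3 2 3; 3 -2 -1)² = 1/42, sgn +1
4πI² = N·(3j₀)²·(3jₘ)² = 2/9
I = +1·√(0.222222/4π) = 0.13298076
No selection rule forces the value: the integral is nonzero (none).

0.132981 (none)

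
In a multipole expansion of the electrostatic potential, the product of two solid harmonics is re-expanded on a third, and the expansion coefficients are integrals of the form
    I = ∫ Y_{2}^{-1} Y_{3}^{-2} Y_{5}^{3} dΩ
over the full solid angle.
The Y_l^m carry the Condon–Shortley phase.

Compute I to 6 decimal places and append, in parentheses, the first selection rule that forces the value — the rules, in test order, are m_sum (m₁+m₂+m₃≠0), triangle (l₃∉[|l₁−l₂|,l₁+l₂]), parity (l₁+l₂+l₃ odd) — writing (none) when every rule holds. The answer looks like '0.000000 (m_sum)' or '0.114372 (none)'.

Checks pass: Σm=0; 10 even; l₃=5∈[1,5].
(2·2+1)(2·3+1)(2·5+1) = 385
Δ: 0! 4! 6! / 11! → 1/2310
sum: t=0:+1/144 = 1/144
3j²(2 3 5; 0 0 0) = Δ·Π!·Σ² = 10/231  (sign -1)
sum: t=0:+1/720 = 1/720
3j²(2 3 5; -1 -2 3) = Δ·Π!·Σ² = 8/165  (sign +1)
combine: 4πI² = 385·10/231·8/165 = 80/99
take √, sign -1: I = -0.25358436
No selection rule forces the value: the integral is nonzero (none).

-0.253584 (none)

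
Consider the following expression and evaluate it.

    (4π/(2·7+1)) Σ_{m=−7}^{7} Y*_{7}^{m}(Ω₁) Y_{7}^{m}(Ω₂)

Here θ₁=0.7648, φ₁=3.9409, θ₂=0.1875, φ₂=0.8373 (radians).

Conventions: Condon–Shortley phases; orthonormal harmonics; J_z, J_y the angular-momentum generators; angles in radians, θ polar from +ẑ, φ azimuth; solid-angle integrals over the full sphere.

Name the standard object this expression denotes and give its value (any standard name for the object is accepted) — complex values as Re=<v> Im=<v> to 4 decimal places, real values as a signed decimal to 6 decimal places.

This sum is the spherical-harmonic addition theorem: it equals the Legendre polynomial P_l(cos γ) of the angle γ between the two directions.
Addition theorem: P_7(cos γ) = (4π/15) Σ_m Y*_{lm}(Ω₁) Y_{lm}(Ω₂), m = −7…7:
  m=-7: (-0.02947 + 0.02422j) × (0.00000 + 0.00000j) = -0.00000 + 0.00000j  (running Σ = -0.00000 + 0.00000j)
  m=-6: (0.01240 - 0.14822j) × (0.00002 + 0.00007j) = 0.00001 - 0.00000j  (running Σ = 0.00001 - 0.00000j)
  m=-5: (0.22102 + 0.25411j) × (-0.00048 + 0.00082j) = -0.00032 + 0.00006j  (running Σ = -0.00030 + 0.00006j)
  m=-4: (-0.45780 - 0.02550j) × (-0.00813 + 0.00171j) = 0.00377 - 0.00058j  (running Σ = 0.00346 - 0.00052j)
  m=-3: (0.19991 - 0.18388j) × (-0.04200 - 0.03061j) = -0.01402 + 0.00161j  (running Σ = -0.01056 + 0.00109j)
  m=-2: (0.00528 - 0.18988j) × (-0.02328 - 0.22342j) = -0.04255 + 0.00324j  (running Σ = -0.05311 + 0.00433j)
  m=-1: (0.25734 + 0.26460j) × (0.39797 - 0.44159j) = 0.21926 - 0.00833j  (running Σ = 0.16615 - 0.00401j)
  m=0: (0.08373 + 0.00000j) × (0.61680 + 0.00000j) = 0.05164 + 0.00000j  (running Σ = 0.21780 - 0.00401j)
  m=1: (-0.25734 + 0.26460j) × (-0.39797 - 0.44159j) = 0.21926 + 0.00833j  (running Σ = 0.43706 + 0.00433j)
  m=2: (0.00528 + 0.18988j) × (-0.02328 + 0.22342j) = -0.04255 - 0.00324j  (running Σ = 0.39451 + 0.00109j)
  m=3: (-0.19991 - 0.18388j) × (0.04200 - 0.03061j) = -0.01402 - 0.00161j  (running Σ = 0.38049 - 0.00052j)
  m=4: (-0.45780 + 0.02550j) × (-0.00813 - 0.00171j) = 0.00377 + 0.00058j  (running Σ = 0.38425 + 0.00006j)
  m=5: (-0.22102 + 0.25411j) × (0.00048 + 0.00082j) = -0.00032 - 0.00006j  (running Σ = 0.38394 - 0.00000j)
  m=6: (0.01240 + 0.14822j) × (0.00002 - 0.00007j) = 0.00001 + 0.00000j  (running Σ = 0.38395 + 0.00000j)
  m=7: (0.02947 + 0.02422j) × (-0.00000 + 0.00000j) = -0.00000 - 0.00000j  (running Σ = 0.38395 + 0.00000j)
Total Σ_m = 0.38395 + 0.00000j. Multiply by 0.837758: 0.32166 + 0.00000j. P_7(cos γ) = 0.321657

Legendre polynomial (addition theorem), +0.321657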